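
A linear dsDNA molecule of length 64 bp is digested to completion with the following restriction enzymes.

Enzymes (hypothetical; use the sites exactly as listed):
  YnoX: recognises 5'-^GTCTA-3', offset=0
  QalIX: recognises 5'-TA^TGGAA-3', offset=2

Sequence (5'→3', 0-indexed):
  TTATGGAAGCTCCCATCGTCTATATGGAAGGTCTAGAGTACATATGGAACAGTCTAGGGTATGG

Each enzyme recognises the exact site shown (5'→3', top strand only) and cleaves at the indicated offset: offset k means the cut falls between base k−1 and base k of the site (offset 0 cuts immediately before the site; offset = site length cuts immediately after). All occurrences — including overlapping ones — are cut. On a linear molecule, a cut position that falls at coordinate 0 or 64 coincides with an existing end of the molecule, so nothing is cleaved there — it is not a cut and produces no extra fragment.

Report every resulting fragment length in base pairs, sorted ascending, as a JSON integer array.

Scan for sites:
  YnoX GTCTA/0: at [17, 30, 51] ⇒ [17, 30, 51]
  QalIX TATGGAA/2: at [1, 22, 42] ⇒ [3, 24, 44]

Pooled cuts: [3, 17, 24, 30, 44, 51]

Fragments:
  [0,3): 3 bp
  [3,17): 14 bp
  [17,24): 7 bp
  [24,30): 6 bp
  [30,44): 14 bp
  [44,51): 7 bp
  [51,64): 13 bp

[3,6,7,7,13,14,14]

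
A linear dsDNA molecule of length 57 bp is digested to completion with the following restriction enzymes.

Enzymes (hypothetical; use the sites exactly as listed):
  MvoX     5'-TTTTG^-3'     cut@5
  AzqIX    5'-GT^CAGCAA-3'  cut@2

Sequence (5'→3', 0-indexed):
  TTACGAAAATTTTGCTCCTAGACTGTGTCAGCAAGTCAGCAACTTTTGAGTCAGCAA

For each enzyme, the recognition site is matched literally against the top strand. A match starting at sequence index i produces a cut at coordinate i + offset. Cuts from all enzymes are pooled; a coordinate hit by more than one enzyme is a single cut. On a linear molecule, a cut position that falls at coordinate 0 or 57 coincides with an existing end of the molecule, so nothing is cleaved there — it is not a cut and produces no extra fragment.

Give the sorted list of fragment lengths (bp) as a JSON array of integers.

Per-enzyme occurrences:
  MvoX TTTTG/5: at [9, 43] ⇒ [14, 48]
  AzqIX GTCAGCAA/2: at [26, 34, 49] ⇒ [28, 36, 51]

All cut coordinates (distinct, sorted): [14, 28, 36, 48, 51]

Fragment lengths:
  [0,14): 14 bp
  [14,28): 14 bp
  [28,36): 8 bp
  [36,48): 12 bp
  [48,51): 3 bp
  [51,57): 6 bp

[3,6,8,12,14,14]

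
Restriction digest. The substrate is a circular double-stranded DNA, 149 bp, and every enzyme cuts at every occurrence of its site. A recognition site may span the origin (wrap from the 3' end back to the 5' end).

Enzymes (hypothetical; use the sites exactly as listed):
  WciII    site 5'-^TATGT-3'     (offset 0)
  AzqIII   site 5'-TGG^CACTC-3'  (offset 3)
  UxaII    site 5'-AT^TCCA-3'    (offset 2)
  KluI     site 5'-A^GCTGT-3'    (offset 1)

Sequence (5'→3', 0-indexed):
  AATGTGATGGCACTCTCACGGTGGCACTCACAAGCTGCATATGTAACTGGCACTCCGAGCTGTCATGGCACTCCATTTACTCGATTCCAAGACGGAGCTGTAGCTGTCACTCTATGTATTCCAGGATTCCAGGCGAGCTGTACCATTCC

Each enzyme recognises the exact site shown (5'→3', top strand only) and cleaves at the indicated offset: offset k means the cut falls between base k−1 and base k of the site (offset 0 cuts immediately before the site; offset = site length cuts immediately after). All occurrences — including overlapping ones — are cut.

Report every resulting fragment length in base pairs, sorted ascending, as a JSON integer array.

[6,7,8,8,9,10,10,10,11,11,13,14,15,17]

Site scan:
  WciII (TATGT, off=0): starts [39, 112] → cuts [39, 112]
  AzqIII (TGGCACTC, off=3): starts [7, 21, 47, 65] → cuts [10, 24, 50, 68]
  UxaII (ATTCCA, off=2): starts [83, 117, 125, 144] → cuts [85, 119, 127, 146]
  KluI (AGCTGT, off=1): starts [57, 95, 101, 135] → cuts [58, 96, 102, 136]

Pooled cuts: [10, 24, 39, 50, 58, 68, 85, 96, 102, 112, 119, 127, 136, 146]

Fragment lengths:
  10→24: 14 bp
  24→39: 15 bp
  39→50: 11 bp
  50→58: 8 bp
  58→68: 10 bp
  68→85: 17 bp
  85→96: 11 bp
  96→102: 6 bp
  102→112: 10 bp
  112→119: 7 bp
  119→127: 8 bp
  127→136: 9 bp
  136→146: 10 bp
  146→10 (wrap): 149-146+10 = 13 bp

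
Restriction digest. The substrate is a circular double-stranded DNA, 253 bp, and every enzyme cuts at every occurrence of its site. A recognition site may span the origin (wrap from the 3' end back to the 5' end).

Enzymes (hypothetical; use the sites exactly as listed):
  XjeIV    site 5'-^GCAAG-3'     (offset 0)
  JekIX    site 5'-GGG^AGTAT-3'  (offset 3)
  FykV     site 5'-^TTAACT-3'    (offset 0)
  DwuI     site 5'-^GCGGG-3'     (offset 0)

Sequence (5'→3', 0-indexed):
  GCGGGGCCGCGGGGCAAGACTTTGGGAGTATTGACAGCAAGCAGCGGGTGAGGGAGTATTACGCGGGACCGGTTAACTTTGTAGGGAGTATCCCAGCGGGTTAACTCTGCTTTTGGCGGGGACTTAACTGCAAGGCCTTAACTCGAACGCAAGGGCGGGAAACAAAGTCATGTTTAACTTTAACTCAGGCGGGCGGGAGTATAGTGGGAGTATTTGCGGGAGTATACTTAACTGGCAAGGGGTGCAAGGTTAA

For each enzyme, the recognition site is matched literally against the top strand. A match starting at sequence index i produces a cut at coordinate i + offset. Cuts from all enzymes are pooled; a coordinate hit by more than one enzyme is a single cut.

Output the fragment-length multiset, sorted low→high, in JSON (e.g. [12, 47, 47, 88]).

Site scan:
  XjeIV GCAAG/0: at [13, 36, 129, 148, 234, 243] ⇒ [13, 36, 129, 148, 234, 243]
  JekIX GGGAGTAT/3: at [23, 51, 83, 194, 205, 217] ⇒ [26, 54, 86, 197, 208, 220]
  FykV TTAACT/0: at [72, 100, 123, 137, 173, 179, 227] ⇒ [72, 100, 123, 137, 173, 179, 227]
  DwuI GCGGG/0: at [0, 8, 43, 62, 95, 115, 154, 188, 192, 215] ⇒ [0, 8, 43, 62, 95, 115, 154, 188, 192, 215]

Pooled cuts: [0, 8, 13, 26, 36, 43, 54, 62, 72, 86, 95, 100, 115, 123, 129, 137, 148, 154, 173, 179, 188, 192, 197, 208, 215, 220, 227, 234, 243]

Fragments:
  0→8: 8 bp
  8→13: 5 bp
  13→26: 13 bp
  26→36: 10 bp
  36→43: 7 bp
  43→54: 11 bp
  54→62: 8 bp
  62→72: 10 bp
  72→86: 14 bp
  86→95: 9 bp
  95→100: 5 bp
  100→115: 15 bp
  115→123: 8 bp
  123→129: 6 bp
  129→137: 8 bp
  137→148: 11 bp
  148→154: 6 bp
  154→173: 19 bp
  173→179: 6 bp
  179→188: 9 bp
  188→192: 4 bp
  192→197: 5 bp
  197→208: 11 bp
  208→215: 7 bp
  215→220: 5 bp
  220→227: 7 bp
  227→234: 7 bp
  234→243: 9 bp
  243→0 (wrap): 253-243+0 = 10 bp

[4,5,5,5,5,6,6,6,7,7,7,7,8,8,8,8,9,9,9,10,10,10,11,11,11,13,14,15,19]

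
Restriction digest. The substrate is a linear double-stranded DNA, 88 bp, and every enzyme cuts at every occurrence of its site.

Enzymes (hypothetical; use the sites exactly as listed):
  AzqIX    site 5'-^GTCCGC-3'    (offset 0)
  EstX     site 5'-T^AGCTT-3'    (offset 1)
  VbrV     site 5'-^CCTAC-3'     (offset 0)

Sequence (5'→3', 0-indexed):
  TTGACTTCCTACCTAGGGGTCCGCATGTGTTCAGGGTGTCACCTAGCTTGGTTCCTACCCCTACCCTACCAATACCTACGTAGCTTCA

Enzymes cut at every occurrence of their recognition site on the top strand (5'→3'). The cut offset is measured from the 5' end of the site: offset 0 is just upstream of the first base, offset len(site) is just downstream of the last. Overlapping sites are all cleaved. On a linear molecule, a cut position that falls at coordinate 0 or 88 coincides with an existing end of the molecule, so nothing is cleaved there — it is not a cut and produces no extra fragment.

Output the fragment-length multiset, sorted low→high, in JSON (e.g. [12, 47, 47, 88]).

[5,6,7,7,7,9,10,11,26]

Scan for sites:
  AzqIX (GTCCGC, off=0): starts [18] → cuts [18]
  EstX (TAGCTT, off=1): starts [43, 80] → cuts [44, 81]
  VbrV (CCTAC, off=0): starts [7, 53, 59, 64, 74] → cuts [7, 53, 59, 64, 74]

All cut coordinates (distinct, sorted): [7, 18, 44, 53, 59, 64, 74, 81]

Fragment lengths:
  [0,7): 7 bp
  [7,18): 11 bp
  [18,44): 26 bp
  [44,53): 9 bp
  [53,59): 6 bp
  [59,64): 5 bp
  [64,74): 10 bp
  [74,81): 7 bp
  [81,88): 7 bp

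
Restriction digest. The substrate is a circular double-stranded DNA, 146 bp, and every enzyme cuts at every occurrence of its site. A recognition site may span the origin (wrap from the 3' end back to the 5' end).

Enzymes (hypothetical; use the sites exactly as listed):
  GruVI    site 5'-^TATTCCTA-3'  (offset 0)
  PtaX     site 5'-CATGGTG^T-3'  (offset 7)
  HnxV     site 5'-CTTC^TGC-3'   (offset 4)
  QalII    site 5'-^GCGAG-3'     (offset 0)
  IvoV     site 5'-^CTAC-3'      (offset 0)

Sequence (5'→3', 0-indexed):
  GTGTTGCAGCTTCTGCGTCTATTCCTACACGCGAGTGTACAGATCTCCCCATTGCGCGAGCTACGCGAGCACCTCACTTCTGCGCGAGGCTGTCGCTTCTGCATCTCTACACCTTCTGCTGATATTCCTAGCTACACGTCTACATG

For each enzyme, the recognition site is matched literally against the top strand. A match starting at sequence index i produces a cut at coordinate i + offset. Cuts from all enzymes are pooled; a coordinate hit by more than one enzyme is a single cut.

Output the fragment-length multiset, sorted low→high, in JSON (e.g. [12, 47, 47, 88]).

Per-enzyme occurrences:
  GruVI (TATTCCTA, off=0): starts [19, 122] → cuts [19, 122]
  PtaX (CATGGTGT, off=7): starts [142] → cuts [3]
  HnxV (CTTCTGC, off=4): starts [9, 76, 95, 112] → cuts [13, 80, 99, 116]
  QalII (GCGAG, off=0): starts [30, 55, 64, 83] → cuts [30, 55, 64, 83]
  IvoV (CTAC, off=0): starts [24, 60, 106, 131, 139] → cuts [24, 60, 106, 131, 139]

All cut coordinates (distinct, sorted): [3, 13, 19, 24, 30, 55, 60, 64, 80, 83, 99, 106, 116, 122, 131, 139]

Fragment lengths:
  3→13: 10 bp
  13→19: 6 bp
  19→24: 5 bp
  24→30: 6 bp
  30→55: 25 bp
  55→60: 5 bp
  60→64: 4 bp
  64→80: 16 bp
  80→83: 3 bp
  83→99: 16 bp
  99→106: 7 bp
  106→116: 10 bp
  116→122: 6 bp
  122→131: 9 bp
  131→139: 8 bp
  139→3 (wrap): 146-139+3 = 10 bp

[3,4,5,5,6,6,6,7,8,9,10,10,10,16,16,25]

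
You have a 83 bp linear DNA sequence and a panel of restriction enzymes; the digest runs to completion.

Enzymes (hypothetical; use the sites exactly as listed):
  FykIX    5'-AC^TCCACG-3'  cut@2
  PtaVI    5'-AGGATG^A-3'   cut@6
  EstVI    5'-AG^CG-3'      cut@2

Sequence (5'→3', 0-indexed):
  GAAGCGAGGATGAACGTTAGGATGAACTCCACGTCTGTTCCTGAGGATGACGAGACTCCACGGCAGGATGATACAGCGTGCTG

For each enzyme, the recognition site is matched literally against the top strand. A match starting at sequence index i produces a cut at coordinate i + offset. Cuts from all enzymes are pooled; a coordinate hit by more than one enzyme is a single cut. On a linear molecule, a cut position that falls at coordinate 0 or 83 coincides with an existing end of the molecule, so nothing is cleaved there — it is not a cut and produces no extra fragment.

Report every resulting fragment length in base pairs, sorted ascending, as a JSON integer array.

[3,4,6,7,7,8,12,14,22]

Site scan:
  FykIX (ACTCCACG, off=2): starts [25, 54] → cuts [27, 56]
  PtaVI (AGGATGA, off=6): starts [6, 18, 43, 64] → cuts [12, 24, 49, 70]
  EstVI (AGCG, off=2): starts [2, 74] → cuts [4, 76]

Pooled cuts: [4, 12, 24, 27, 49, 56, 70, 76]

Fragments:
  [0,4): 4 bp
  [4,12): 8 bp
  [12,24): 12 bp
  [24,27): 3 bp
  [27,49): 22 bp
  [49,56): 7 bp
  [56,70): 14 bp
  [70,76): 6 bp
  [76,83): 7 bp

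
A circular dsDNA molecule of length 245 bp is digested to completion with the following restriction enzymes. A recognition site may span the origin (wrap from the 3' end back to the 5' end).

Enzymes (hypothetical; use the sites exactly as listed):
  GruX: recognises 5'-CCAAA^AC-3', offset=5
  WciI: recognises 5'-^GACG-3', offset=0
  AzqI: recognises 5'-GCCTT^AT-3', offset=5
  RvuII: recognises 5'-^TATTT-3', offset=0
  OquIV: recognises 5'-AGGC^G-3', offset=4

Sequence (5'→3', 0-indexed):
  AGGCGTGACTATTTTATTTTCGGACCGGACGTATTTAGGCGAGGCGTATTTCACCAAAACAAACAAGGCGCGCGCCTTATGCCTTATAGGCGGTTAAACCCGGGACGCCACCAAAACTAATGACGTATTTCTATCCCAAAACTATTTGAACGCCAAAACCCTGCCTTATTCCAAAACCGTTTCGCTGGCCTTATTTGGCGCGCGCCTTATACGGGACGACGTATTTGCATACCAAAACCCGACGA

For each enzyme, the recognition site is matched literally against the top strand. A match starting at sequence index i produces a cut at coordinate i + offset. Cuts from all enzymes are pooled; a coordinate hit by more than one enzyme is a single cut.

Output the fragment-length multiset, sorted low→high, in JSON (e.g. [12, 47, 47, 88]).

[1,1,2,3,4,4,4,4,5,5,5,6,6,6,7,8,9,9,9,10,11,12,12,12,13,15,15,15,16,16]

Scan for sites:
  GruX CCAAAAC/5: at [53, 110, 135, 152, 170, 231] ⇒ [58, 115, 140, 157, 175, 236]
  WciI GACG/0: at [27, 103, 121, 214, 217, 240] ⇒ [27, 103, 121, 214, 217, 240]
  AzqI GCCTTAT/5: at [73, 80, 162, 187, 203] ⇒ [78, 85, 167, 192, 208]
  RvuII TATTT/0: at [9, 14, 31, 46, 125, 142, 191, 221] ⇒ [9, 14, 31, 46, 125, 142, 191, 221]
  OquIV AGGCG/4: at [0, 36, 41, 65, 87] ⇒ [4, 40, 45, 69, 91]

Pooled cuts: [4, 9, 14, 27, 31, 40, 45, 46, 58, 69, 78, 85, 91, 103, 115, 121, 125, 140, 142, 157, 167, 175, 191, 192, 208, 214, 217, 221, 236, 240]

Fragments:
  4→9: 5 bp
  9→14: 5 bp
  14→27: 13 bp
  27→31: 4 bp
  31→40: 9 bp
  40→45: 5 bp
  45→46: 1 bp
  46→58: 12 bp
  58→69: 11 bp
  69→78: 9 bp
  78→85: 7 bp
  85→91: 6 bp
  91→103: 12 bp
  103→115: 12 bp
  115→121: 6 bp
  121→125: 4 bp
  125→140: 15 bp
  140→142: 2 bp
  142→157: 15 bp
  157→167: 10 bp
  167→175: 8 bp
  175→191: 16 bp
  191→192: 1 bp
  192→208: 16 bp
  208→214: 6 bp
  214→217: 3 bp
  217→221: 4 bp
  221→236: 15 bp
  236→240: 4 bp
  240→4 (wrap): 245-240+4 = 9 bp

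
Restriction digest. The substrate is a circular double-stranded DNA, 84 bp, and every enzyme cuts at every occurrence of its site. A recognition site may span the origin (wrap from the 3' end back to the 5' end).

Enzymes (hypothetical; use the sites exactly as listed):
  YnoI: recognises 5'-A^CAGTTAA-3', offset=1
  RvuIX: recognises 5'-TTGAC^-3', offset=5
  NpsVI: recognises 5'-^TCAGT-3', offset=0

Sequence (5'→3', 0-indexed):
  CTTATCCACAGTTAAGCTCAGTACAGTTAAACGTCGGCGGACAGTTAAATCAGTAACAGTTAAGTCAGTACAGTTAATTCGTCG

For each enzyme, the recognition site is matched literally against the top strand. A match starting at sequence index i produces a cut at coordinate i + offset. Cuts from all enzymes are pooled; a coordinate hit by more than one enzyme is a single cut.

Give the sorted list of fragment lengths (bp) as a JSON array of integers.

[6,6,7,8,8,9,18,22]

Site scan:
  YnoI (ACAGTTAA, off=1): starts [7, 22, 40, 55, 69] → cuts [8, 23, 41, 56, 70]
  RvuIX (TTGAC, off=5): no sites
  NpsVI (TCAGT, off=0): starts [17, 49, 64] → cuts [17, 49, 64]

All cut coordinates (distinct, sorted): [8, 17, 23, 41, 49, 56, 64, 70]

Fragments:
  8→17: 9 bp
  17→23: 6 bp
  23→41: 18 bp
  41→49: 8 bp
  49→56: 7 bp
  56→64: 8 bp
  64→70: 6 bp
  70→8 (wrap): 84-70+8 = 22 bp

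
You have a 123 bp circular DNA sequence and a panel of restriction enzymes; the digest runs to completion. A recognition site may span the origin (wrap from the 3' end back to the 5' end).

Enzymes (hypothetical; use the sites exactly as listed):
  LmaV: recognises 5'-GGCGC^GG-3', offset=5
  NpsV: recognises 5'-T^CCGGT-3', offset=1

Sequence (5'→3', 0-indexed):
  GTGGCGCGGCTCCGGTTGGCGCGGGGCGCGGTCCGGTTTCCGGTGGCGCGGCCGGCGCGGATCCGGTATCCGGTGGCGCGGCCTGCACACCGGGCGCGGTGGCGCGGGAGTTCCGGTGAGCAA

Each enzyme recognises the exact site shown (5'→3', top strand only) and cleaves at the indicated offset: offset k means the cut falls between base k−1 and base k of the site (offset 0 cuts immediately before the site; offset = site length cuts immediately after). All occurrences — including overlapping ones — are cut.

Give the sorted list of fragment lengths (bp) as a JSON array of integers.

Per-enzyme occurrences:
  LmaV GGCGCGG/5: at [2, 17, 24, 44, 53, 74, 92, 100] ⇒ [7, 22, 29, 49, 58, 79, 97, 105]
  NpsV TCCGGT/1: at [10, 31, 38, 61, 68, 111] ⇒ [11, 32, 39, 62, 69, 112]

All cut coordinates (distinct, sorted): [7, 11, 22, 29, 32, 39, 49, 58, 62, 69, 79, 97, 105, 112]

Fragment lengths:
  7→11: 4 bp
  11→22: 11 bp
  22→29: 7 bp
  29→32: 3 bp
  32→39: 7 bp
  39→49: 10 bp
  49→58: 9 bp
  58→62: 4 bp
  62→69: 7 bp
  69→79: 10 bp
  79→97: 18 bp
  97→105: 8 bp
  105→112: 7 bp
  112→7 (wrap): 123-112+7 = 18 bp

[3,4,4,7,7,7,7,8,9,10,10,11,18,18]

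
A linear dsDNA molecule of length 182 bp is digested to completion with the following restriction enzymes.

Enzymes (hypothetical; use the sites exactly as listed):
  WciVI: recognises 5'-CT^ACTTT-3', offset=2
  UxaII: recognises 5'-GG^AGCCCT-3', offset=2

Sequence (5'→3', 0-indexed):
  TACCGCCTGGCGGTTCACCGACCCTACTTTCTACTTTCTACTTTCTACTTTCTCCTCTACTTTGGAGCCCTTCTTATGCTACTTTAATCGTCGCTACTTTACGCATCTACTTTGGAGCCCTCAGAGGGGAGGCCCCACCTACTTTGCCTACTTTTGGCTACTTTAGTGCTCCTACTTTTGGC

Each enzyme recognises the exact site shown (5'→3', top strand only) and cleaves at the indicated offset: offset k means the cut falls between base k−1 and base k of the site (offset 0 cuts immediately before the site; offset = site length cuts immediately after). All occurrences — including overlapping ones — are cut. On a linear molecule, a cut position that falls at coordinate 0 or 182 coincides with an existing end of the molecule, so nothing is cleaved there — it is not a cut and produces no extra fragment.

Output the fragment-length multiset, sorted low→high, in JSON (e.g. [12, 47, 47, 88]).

[7,7,7,7,7,9,9,10,12,13,14,15,15,25,25]

Site scan:
  WciVI (CTACTTT, off=2): starts [23, 30, 37, 44, 56, 78, 93, 106, 138, 147, 157, 171] → cuts [25, 32, 39, 46, 58, 80, 95, 108, 140, 149, 159, 173]
  UxaII (GGAGCCCT, off=2): starts [63, 113] → cuts [65, 115]

Pooled cuts: [25, 32, 39, 46, 58, 65, 80, 95, 108, 115, 140, 149, 159, 173]

Fragments:
  [0,25): 25 bp
  [25,32): 7 bp
  [32,39): 7 bp
  [39,46): 7 bp
  [46,58): 12 bp
  [58,65): 7 bp
  [65,80): 15 bp
  [80,95): 15 bp
  [95,108): 13 bp
  [108,115): 7 bp
  [115,140): 25 bp
  [140,149): 9 bp
  [149,159): 10 bp
  [159,173): 14 bp
  [173,182): 9 bp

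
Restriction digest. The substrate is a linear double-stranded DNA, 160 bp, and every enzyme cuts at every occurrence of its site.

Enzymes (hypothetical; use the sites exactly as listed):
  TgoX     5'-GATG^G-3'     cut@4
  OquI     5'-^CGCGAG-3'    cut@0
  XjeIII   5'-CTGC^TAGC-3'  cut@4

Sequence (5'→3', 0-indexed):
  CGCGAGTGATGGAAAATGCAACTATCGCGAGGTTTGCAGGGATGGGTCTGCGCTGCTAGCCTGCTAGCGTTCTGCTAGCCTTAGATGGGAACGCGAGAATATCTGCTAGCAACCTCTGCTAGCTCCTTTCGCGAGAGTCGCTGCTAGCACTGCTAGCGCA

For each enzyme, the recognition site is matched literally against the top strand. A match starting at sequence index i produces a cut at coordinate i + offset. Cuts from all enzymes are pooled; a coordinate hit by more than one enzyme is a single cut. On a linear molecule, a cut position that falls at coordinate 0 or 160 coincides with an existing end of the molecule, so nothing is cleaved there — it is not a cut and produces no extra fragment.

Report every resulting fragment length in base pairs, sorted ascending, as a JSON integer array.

Scan for sites:
  TgoX (GATGG, off=4): starts [7, 40, 83] → cuts [11, 44, 87]
  OquI (CGCGAG, off=0): starts [0, 25, 91, 129] → cuts [25, 91, 129] (position 0 is a terminus of the linear molecule — no cut)
  XjeIII (CTGCTAGC, off=4): starts [52, 60, 71, 102, 115, 140, 149] → cuts [56, 64, 75, 106, 119, 144, 153]

All cut coordinates (distinct, sorted): [11, 25, 44, 56, 64, 75, 87, 91, 106, 119, 129, 144, 153]

Fragments:
  [0,11): 11 bp
  [11,25): 14 bp
  [25,44): 19 bp
  [44,56): 12 bp
  [56,64): 8 bp
  [64,75): 11 bp
  [75,87): 12 bp
  [87,91): 4 bp
  [91,106): 15 bp
  [106,119): 13 bp
  [119,129): 10 bp
  [129,144): 15 bp
  [144,153): 9 bp
  [153,160): 7 bp

[4,7,8,9,10,11,11,12,12,13,14,15,15,19]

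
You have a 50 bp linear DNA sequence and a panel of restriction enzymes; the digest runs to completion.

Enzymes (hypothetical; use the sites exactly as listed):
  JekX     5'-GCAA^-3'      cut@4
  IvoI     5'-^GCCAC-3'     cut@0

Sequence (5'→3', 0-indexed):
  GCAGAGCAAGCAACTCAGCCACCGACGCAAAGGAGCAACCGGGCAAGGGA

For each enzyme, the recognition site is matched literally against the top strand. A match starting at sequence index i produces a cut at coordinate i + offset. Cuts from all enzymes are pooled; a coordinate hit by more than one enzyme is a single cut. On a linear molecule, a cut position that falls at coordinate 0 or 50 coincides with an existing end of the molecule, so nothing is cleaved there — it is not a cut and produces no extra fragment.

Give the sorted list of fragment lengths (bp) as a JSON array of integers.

Per-enzyme occurrences:
  JekX GCAA/4: at [5, 9, 26, 34, 42] ⇒ [9, 13, 30, 38, 46]
  IvoI GCCAC/0: at [17] ⇒ [17]

Pooled cuts: [9, 13, 17, 30, 38, 46]

Fragments:
  [0,9): 9 bp
  [9,13): 4 bp
  [13,17): 4 bp
  [17,30): 13 bp
  [30,38): 8 bp
  [38,46): 8 bp
  [46,50): 4 bp

[4,4,4,8,8,9,13]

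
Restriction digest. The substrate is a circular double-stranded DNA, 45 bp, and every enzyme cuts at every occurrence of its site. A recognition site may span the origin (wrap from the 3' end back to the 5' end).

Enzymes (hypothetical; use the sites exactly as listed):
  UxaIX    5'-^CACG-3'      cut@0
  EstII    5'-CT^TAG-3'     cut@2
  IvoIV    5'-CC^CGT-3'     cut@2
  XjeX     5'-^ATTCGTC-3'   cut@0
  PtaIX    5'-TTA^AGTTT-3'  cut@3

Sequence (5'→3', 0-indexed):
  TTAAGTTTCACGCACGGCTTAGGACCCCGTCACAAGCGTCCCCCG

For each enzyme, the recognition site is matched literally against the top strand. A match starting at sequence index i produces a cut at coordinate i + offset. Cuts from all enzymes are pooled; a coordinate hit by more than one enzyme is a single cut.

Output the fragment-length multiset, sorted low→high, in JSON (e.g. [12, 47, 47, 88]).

Site scan:
  UxaIX CACG/0: at [8, 12] ⇒ [8, 12]
  EstII CTTAG/2: at [17] ⇒ [19]
  IvoIV CCCGT/2: at [25, 41] ⇒ [27, 43]
  XjeX (ATTCGTC, off=0): no sites
  PtaIX TTAAGTTT/3: at [0] ⇒ [3]

Pooled cuts: [3, 8, 12, 19, 27, 43]

Fragments:
  3→8: 5 bp
  8→12: 4 bp
  12→19: 7 bp
  19→27: 8 bp
  27→43: 16 bp
  43→3 (wrap): 45-43+3 = 5 bp

[4,5,5,7,8,16]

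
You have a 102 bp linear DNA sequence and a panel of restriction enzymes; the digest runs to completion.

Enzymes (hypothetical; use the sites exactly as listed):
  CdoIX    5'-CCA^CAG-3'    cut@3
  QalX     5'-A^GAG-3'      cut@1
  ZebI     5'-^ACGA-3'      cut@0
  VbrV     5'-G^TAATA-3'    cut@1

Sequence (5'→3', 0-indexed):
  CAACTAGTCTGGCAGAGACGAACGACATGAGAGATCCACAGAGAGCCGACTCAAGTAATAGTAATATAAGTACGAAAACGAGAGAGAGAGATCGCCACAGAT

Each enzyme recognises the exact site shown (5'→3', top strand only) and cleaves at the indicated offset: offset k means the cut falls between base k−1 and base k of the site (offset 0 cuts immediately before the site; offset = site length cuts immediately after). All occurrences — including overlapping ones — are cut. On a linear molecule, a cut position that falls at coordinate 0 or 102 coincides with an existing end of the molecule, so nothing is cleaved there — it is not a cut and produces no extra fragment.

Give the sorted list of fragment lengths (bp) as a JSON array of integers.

Scan for sites:
  CdoIX (CCACAG, off=3): starts [35, 94] → cuts [38, 97]
  QalX (AGAG, off=1): starts [13, 29, 39, 41, 80, 82, 84, 86] → cuts [14, 30, 40, 42, 81, 83, 85, 87]
  ZebI (ACGA, off=0): starts [17, 21, 71, 77] → cuts [17, 21, 71, 77]
  VbrV (GTAATA, off=1): starts [54, 60] → cuts [55, 61]

All cut coordinates (distinct, sorted): [14, 17, 21, 30, 38, 40, 42, 55, 61, 71, 77, 81, 83, 85, 87, 97]

Fragment lengths:
  [0,14): 14 bp
  [14,17): 3 bp
  [17,21): 4 bp
  [21,30): 9 bp
  [30,38): 8 bp
  [38,40): 2 bp
  [40,42): 2 bp
  [42,55): 13 bp
  [55,61): 6 bp
  [61,71): 10 bp
  [71,77): 6 bp
  [77,81): 4 bp
  [81,83): 2 bp
  [83,85): 2 bp
  [85,87): 2 bp
  [87,97): 10 bp
  [97,102): 5 bp

[2,2,2,2,2,3,4,4,5,6,6,8,9,10,10,13,14]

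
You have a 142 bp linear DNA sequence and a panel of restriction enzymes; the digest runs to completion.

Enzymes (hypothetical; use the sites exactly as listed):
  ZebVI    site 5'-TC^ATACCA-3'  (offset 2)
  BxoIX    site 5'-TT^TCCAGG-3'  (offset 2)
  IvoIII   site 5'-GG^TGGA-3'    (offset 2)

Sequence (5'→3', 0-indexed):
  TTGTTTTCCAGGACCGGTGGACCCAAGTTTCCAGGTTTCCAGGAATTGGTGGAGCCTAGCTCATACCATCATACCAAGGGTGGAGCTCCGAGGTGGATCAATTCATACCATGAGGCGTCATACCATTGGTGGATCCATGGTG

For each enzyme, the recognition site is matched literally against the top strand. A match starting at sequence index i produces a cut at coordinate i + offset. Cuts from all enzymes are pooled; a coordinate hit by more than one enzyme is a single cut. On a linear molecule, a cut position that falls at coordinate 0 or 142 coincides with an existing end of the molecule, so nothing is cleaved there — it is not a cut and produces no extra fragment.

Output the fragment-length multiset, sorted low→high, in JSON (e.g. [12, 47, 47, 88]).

Scan for sites:
  ZebVI (TCATACCA, off=2): starts [60, 68, 102, 117] → cuts [62, 70, 104, 119]
  BxoIX (TTTCCAGG, off=2): starts [4, 27, 35] → cuts [6, 29, 37]
  IvoIII (GGTGGA, off=2): starts [15, 47, 78, 91, 127] → cuts [17, 49, 80, 93, 129]

Pooled cuts: [6, 17, 29, 37, 49, 62, 70, 80, 93, 104, 119, 129]

Fragments:
  [0,6): 6 bp
  [6,17): 11 bp
  [17,29): 12 bp
  [29,37): 8 bp
  [37,49): 12 bp
  [49,62): 13 bp
  [62,70): 8 bp
  [70,80): 10 bp
  [80,93): 13 bp
  [93,104): 11 bp
  [104,119): 15 bp
  [119,129): 10 bp
  [129,142): 13 bp

[6,8,8,10,10,11,11,12,12,13,13,13,15]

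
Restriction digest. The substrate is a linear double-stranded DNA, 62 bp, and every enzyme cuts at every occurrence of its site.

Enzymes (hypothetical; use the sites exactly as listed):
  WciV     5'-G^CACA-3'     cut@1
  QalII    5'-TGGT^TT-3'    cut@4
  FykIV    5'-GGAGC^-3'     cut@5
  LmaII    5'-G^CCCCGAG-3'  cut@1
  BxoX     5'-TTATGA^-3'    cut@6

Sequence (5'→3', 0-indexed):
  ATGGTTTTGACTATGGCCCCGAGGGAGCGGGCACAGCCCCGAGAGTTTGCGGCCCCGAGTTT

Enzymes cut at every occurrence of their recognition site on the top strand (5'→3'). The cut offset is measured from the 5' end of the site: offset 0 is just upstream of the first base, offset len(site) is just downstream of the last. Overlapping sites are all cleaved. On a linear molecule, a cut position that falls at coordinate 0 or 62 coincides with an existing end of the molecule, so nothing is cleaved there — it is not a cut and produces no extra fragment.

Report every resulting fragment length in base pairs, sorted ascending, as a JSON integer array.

Scan for sites:
  WciV (GCACA, off=1): starts [30] → cuts [31]
  QalII (TGGTTT, off=4): starts [1] → cuts [5]
  FykIV (GGAGC, off=5): starts [23] → cuts [28]
  LmaII (GCCCCGAG, off=1): starts [15, 35, 51] → cuts [16, 36, 52]
  BxoX (TTATGA, off=6): no sites

Pooled cuts: [5, 16, 28, 31, 36, 52]

Fragment lengths:
  [0,5): 5 bp
  [5,16): 11 bp
  [16,28): 12 bp
  [28,31): 3 bp
  [31,36): 5 bp
  [36,52): 16 bp
  [52,62): 10 bp

[3,5,5,10,11,12,16]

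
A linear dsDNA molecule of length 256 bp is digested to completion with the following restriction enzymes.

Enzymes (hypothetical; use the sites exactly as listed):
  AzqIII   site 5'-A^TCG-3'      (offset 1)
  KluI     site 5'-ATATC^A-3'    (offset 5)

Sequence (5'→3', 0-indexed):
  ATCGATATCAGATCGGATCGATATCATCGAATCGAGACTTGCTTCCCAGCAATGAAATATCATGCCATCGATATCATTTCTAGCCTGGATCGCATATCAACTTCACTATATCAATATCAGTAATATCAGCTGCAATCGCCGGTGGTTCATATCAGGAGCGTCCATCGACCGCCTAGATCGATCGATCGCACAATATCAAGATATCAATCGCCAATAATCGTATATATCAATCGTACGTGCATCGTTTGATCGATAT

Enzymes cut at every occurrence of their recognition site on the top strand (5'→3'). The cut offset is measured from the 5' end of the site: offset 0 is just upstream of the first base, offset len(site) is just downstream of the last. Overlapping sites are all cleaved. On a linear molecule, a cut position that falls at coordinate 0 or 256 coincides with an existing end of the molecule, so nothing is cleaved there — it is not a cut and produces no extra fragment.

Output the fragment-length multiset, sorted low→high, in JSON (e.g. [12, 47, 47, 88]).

Per-enzyme occurrences:
  AzqIII ATCG/1: at [0, 11, 16, 25, 30, 66, 88, 134, 163, 176, 180, 184, 206, 216, 229, 240, 248] ⇒ [1, 12, 17, 26, 31, 67, 89, 135, 164, 177, 181, 185, 207, 217, 230, 241, 249]
  KluI ATATCA/5: at [4, 20, 56, 70, 93, 107, 113, 122, 148, 192, 200, 223] ⇒ [9, 25, 61, 75, 98, 112, 118, 127, 153, 197, 205, 228]

All cut coordinates (distinct, sorted): [1, 9, 12, 17, 25, 26, 31, 61, 67, 75, 89, 98, 112, 118, 127, 135, 153, 164, 177, 181, 185, 197, 205, 207, 217, 228, 230, 241, 249]

Fragments:
  [0,1): 1 bp
  [1,9): 8 bp
  [9,12): 3 bp
  [12,17): 5 bp
  [17,25): 8 bp
  [25,26): 1 bp
  [26,31): 5 bp
  [31,61): 30 bp
  [61,67): 6 bp
  [67,75): 8 bp
  [75,89): 14 bp
  [89,98): 9 bp
  [98,112): 14 bp
  [112,118): 6 bp
  [118,127): 9 bp
  [127,135): 8 bp
  [135,153): 18 bp
  [153,164): 11 bp
  [164,177): 13 bp
  [177,181): 4 bp
  [181,185): 4 bp
  [185,197): 12 bp
  [197,205): 8 bp
  [205,207): 2 bp
  [207,217): 10 bp
  [217,228): 11 bp
  [228,230): 2 bp
  [230,241): 11 bp
  [241,249): 8 bp
  [249,256): 7 bp

[1,1,2,2,3,4,4,5,5,6,6,7,8,8,8,8,8,8,9,9,10,11,11,11,12,13,14,14,18,30]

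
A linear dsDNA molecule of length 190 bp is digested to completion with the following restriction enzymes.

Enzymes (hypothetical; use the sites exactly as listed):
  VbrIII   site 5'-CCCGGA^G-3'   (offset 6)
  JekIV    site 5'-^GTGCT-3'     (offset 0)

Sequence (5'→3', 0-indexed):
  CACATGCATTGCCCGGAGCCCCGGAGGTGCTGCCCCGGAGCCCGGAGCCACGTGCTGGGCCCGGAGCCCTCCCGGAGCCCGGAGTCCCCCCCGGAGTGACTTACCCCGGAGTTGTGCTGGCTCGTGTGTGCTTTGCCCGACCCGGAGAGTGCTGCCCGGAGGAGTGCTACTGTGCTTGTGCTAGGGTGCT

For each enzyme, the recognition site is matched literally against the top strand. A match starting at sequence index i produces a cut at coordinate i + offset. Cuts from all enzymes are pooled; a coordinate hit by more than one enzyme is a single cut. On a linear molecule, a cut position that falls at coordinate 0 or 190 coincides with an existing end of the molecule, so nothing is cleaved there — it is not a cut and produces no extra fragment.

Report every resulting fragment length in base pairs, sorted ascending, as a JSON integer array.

[1,2,3,3,5,5,6,7,7,8,8,8,11,12,12,13,14,14,15,17,19]

Site scan:
  VbrIII (CCCGGAG, off=6): starts [11, 19, 33, 40, 59, 70, 77, 89, 104, 140, 154] → cuts [17, 25, 39, 46, 65, 76, 83, 95, 110, 146, 160]
  JekIV (GTGCT, off=0): starts [26, 51, 113, 127, 148, 163, 171, 177, 185] → cuts [26, 51, 113, 127, 148, 163, 171, 177, 185]

All cut coordinates (distinct, sorted): [17, 25, 26, 39, 46, 51, 65, 76, 83, 95, 110, 113, 127, 146, 148, 160, 163, 171, 177, 185]

Fragments:
  [0,17): 17 bp
  [17,25): 8 bp
  [25,26): 1 bp
  [26,39): 13 bp
  [39,46): 7 bp
  [46,51): 5 bp
  [51,65): 14 bp
  [65,76): 11 bp
  [76,83): 7 bp
  [83,95): 12 bp
  [95,110): 15 bp
  [110,113): 3 bp
  [113,127): 14 bp
  [127,146): 19 bp
  [146,148): 2 bp
  [148,160): 12 bp
  [160,163): 3 bp
  [163,171): 8 bp
  [171,177): 6 bp
  [177,185): 8 bp
  [185,190): 5 bp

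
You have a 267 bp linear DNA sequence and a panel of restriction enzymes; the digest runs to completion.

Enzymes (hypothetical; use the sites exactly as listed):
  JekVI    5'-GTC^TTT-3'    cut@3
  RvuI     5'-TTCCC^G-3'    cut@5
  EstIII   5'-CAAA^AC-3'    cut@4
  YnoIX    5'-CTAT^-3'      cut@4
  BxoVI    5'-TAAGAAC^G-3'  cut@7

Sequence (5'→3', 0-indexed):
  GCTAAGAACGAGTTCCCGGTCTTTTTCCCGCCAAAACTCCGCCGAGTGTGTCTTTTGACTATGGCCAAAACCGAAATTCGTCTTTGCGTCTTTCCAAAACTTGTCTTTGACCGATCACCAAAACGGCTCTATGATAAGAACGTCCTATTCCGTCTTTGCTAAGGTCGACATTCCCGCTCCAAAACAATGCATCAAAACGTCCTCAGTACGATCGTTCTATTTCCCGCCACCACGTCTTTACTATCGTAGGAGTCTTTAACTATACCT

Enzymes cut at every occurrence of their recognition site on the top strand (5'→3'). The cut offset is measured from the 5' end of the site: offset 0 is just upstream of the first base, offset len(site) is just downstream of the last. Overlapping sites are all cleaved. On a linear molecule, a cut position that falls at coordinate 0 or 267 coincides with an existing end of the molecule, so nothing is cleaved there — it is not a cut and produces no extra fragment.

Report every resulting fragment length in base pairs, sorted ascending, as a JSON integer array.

[4,4,5,6,6,7,7,7,8,8,8,8,8,8,9,9,9,10,10,10,11,13,13,17,17,21,24]

Site scan:
  JekVI GTCTTT/3: at [18, 49, 79, 87, 102, 151, 233, 251] ⇒ [21, 52, 82, 90, 105, 154, 236, 254]
  RvuI TTCCCG/5: at [12, 24, 170, 220] ⇒ [17, 29, 175, 225]
  EstIII CAAAAC/4: at [31, 65, 94, 118, 179, 192] ⇒ [35, 69, 98, 122, 183, 196]
  YnoIX CTAT/4: at [58, 128, 144, 216, 240, 259] ⇒ [62, 132, 148, 220, 244, 263]
  BxoVI TAAGAACG/7: at [2, 134] ⇒ [9, 141]

All cut coordinates (distinct, sorted): [9, 17, 21, 29, 35, 52, 62, 69, 82, 90, 98, 105, 122, 132, 141, 148, 154, 175, 183, 196, 220, 225, 236, 244, 254, 263]

Fragment lengths:
  [0,9): 9 bp
  [9,17): 8 bp
  [17,21): 4 bp
  [21,29): 8 bp
  [29,35): 6 bp
  [35,52): 17 bp
  [52,62): 10 bp
  [62,69): 7 bp
  [69,82): 13 bp
  [82,90): 8 bp
  [90,98): 8 bp
  [98,105): 7 bp
  [105,122): 17 bp
  [122,132): 10 bp
  [132,141): 9 bp
  [141,148): 7 bp
  [148,154): 6 bp
  [154,175): 21 bp
  [175,183): 8 bp
  [183,196): 13 bp
  [196,220): 24 bp
  [220,225): 5 bp
  [225,236): 11 bp
  [236,244): 8 bp
  [244,254): 10 bp
  [254,263): 9 bp
  [263,267): 4 bp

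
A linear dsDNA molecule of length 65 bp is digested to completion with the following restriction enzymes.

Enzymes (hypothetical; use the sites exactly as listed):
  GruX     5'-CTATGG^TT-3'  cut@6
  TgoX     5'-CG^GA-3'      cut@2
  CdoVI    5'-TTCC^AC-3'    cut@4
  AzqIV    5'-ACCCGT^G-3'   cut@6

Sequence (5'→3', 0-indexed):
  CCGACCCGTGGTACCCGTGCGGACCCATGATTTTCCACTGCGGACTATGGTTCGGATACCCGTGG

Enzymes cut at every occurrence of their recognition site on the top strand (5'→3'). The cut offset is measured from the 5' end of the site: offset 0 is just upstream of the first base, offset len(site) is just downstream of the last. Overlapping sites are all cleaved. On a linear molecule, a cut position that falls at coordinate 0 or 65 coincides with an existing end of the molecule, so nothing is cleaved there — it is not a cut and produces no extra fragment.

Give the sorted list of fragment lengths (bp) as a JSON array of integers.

[2,3,4,6,8,9,9,9,15]

Per-enzyme occurrences:
  GruX (CTATGGTT, off=6): starts [44] → cuts [50]
  TgoX (CGGA, off=2): starts [19, 40, 52] → cuts [21, 42, 54]
  CdoVI (TTCCAC, off=4): starts [32] → cuts [36]
  AzqIV (ACCCGTG, off=6): starts [3, 12, 57] → cuts [9, 18, 63]

Pooled cuts: [9, 18, 21, 36, 42, 50, 54, 63]

Fragment lengths:
  [0,9): 9 bp
  [9,18): 9 bp
  [18,21): 3 bp
  [21,36): 15 bp
  [36,42): 6 bp
  [42,50): 8 bp
  [50,54): 4 bp
  [54,63): 9 bp
  [63,65): 2 bp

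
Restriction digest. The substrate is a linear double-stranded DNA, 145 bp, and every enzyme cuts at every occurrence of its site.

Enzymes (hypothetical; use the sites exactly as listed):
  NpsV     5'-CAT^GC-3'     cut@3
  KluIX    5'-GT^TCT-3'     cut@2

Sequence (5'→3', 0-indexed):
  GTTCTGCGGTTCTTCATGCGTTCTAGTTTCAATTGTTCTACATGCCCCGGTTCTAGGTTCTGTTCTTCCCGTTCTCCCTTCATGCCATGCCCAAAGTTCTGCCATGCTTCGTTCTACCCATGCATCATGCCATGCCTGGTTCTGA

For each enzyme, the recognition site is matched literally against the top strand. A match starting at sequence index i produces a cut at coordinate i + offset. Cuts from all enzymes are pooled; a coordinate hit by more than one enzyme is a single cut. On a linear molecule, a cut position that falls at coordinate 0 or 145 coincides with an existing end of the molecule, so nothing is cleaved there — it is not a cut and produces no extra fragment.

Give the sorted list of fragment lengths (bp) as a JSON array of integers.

Per-enzyme occurrences:
  NpsV CATGC/3: at [14, 40, 80, 85, 102, 118, 125, 130] ⇒ [17, 43, 83, 88, 105, 121, 128, 133]
  KluIX GTTCT/2: at [0, 8, 19, 34, 49, 56, 61, 70, 95, 110, 138] ⇒ [2, 10, 21, 36, 51, 58, 63, 72, 97, 112, 140]

All cut coordinates (distinct, sorted): [2, 10, 17, 21, 36, 43, 51, 58, 63, 72, 83, 88, 97, 105, 112, 121, 128, 133, 140]

Fragments:
  [0,2): 2 bp
  [2,10): 8 bp
  [10,17): 7 bp
  [17,21): 4 bp
  [21,36): 15 bp
  [36,43): 7 bp
  [43,51): 8 bp
  [51,58): 7 bp
  [58,63): 5 bp
  [63,72): 9 bp
  [72,83): 11 bp
  [83,88): 5 bp
  [88,97): 9 bp
  [97,105): 8 bp
  [105,112): 7 bp
  [112,121): 9 bp
  [121,128): 7 bp
  [128,133): 5 bp
  [133,140): 7 bp
  [140,145): 5 bp

[2,4,5,5,5,5,7,7,7,7,7,7,8,8,8,9,9,9,11,15]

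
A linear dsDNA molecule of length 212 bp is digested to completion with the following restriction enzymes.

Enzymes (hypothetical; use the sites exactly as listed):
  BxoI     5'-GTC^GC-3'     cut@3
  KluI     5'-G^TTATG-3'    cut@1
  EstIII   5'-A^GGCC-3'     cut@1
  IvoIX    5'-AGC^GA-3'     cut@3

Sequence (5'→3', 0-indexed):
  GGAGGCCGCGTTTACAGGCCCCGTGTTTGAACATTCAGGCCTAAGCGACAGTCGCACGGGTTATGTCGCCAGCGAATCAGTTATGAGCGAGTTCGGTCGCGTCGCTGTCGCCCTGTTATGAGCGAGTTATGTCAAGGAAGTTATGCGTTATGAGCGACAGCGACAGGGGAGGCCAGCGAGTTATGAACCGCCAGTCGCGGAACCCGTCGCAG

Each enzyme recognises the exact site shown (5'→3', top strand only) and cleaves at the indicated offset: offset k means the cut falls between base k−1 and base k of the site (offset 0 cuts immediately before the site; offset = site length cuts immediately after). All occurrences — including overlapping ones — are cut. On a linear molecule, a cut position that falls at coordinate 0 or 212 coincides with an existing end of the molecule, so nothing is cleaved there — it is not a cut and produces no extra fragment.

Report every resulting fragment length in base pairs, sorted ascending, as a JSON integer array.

Site scan:
  BxoI GTCGC/3: at [50, 64, 95, 100, 106, 193, 205] ⇒ [53, 67, 98, 103, 109, 196, 208]
  KluI GTTATG/1: at [59, 79, 114, 125, 139, 146, 179] ⇒ [60, 80, 115, 126, 140, 147, 180]
  EstIII AGGCC/1: at [2, 15, 36, 169] ⇒ [3, 16, 37, 170]
  IvoIX AGCGA/3: at [43, 70, 85, 120, 152, 158, 174] ⇒ [46, 73, 88, 123, 155, 161, 177]

Pooled cuts: [3, 16, 37, 46, 53, 60, 67, 73, 80, 88, 98, 103, 109, 115, 123, 126, 140, 147, 155, 161, 170, 177, 180, 196, 208]

Fragments:
  [0,3): 3 bp
  [3,16): 13 bp
  [16,37): 21 bp
  [37,46): 9 bp
  [46,53): 7 bp
  [53,60): 7 bp
  [60,67): 7 bp
  [67,73): 6 bp
  [73,80): 7 bp
  [80,88): 8 bp
  [88,98): 10 bp
  [98,103): 5 bp
  [103,109): 6 bp
  [109,115): 6 bp
  [115,123): 8 bp
  [123,126): 3 bp
  [126,140): 14 bp
  [140,147): 7 bp
  [147,155): 8 bp
  [155,161): 6 bp
  [161,170): 9 bp
  [170,177): 7 bp
  [177,180): 3 bp
  [180,196): 16 bp
  [196,208): 12 bp
  [208,212): 4 bp

[3,3,3,4,5,6,6,6,6,7,7,7,7,7,7,8,8,8,9,9,10,12,13,14,16,21]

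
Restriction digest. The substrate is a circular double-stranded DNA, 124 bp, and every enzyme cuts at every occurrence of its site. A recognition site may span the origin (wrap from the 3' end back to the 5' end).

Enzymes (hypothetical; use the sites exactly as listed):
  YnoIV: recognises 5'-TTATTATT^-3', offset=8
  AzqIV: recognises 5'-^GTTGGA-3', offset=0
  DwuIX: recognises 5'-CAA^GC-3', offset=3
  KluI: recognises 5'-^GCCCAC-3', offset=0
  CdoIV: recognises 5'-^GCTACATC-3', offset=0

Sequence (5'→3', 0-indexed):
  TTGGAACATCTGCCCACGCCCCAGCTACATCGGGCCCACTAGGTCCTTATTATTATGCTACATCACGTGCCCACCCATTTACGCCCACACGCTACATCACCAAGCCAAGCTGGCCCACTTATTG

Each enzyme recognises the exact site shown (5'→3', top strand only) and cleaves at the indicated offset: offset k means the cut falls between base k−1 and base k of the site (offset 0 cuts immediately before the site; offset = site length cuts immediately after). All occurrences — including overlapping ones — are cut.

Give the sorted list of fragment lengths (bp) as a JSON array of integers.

Site scan:
  YnoIV TTATTATT/8: at [46] ⇒ [54]
  AzqIV GTTGGA/0: at [123] ⇒ [123]
  DwuIX CAAGC/3: at [100, 105] ⇒ [103, 108]
  KluI GCCCAC/0: at [11, 33, 68, 82, 112] ⇒ [11, 33, 68, 82, 112]
  CdoIV GCTACATC/0: at [23, 56, 90] ⇒ [23, 56, 90]

All cut coordinates (distinct, sorted): [11, 23, 33, 54, 56, 68, 82, 90, 103, 108, 112, 123]

Fragment lengths:
  11→23: 12 bp
  23→33: 10 bp
  33→54: 21 bp
  54→56: 2 bp
  56→68: 12 bp
  68→82: 14 bp
  82→90: 8 bp
  90→103: 13 bp
  103→108: 5 bp
  108→112: 4 bp
  112→123: 11 bp
  123→11 (wrap): 124-123+11 = 12 bp

[2,4,5,8,10,11,12,12,12,13,14,21]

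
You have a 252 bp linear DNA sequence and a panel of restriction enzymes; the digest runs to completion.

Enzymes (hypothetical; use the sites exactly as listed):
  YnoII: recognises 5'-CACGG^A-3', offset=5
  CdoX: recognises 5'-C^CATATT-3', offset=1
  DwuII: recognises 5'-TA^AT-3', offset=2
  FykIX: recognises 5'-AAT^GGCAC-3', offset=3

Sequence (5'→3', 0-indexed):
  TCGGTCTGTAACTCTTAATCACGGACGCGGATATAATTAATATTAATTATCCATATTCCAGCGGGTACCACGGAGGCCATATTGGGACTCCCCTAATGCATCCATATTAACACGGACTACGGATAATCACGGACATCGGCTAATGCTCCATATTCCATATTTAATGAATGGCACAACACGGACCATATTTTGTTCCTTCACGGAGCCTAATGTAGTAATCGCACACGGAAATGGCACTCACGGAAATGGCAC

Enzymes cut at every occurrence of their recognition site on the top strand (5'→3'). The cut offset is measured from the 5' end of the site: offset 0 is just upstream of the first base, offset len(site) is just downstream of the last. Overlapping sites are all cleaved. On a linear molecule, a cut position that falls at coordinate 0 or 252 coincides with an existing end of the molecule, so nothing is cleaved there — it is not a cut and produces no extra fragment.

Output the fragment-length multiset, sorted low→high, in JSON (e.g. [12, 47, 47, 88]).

Scan for sites:
  YnoII CACGGA/5: at [19, 68, 110, 127, 176, 198, 223, 238] ⇒ [24, 73, 115, 132, 181, 203, 228, 243]
  CdoX CCATATT/1: at [50, 76, 101, 147, 154, 182] ⇒ [51, 77, 102, 148, 155, 183]
  DwuII TAAT/2: at [15, 33, 37, 43, 93, 123, 140, 161, 207, 215] ⇒ [17, 35, 39, 45, 95, 125, 142, 163, 209, 217]
  FykIX AATGGCAC/3: at [166, 229, 244] ⇒ [169, 232, 247]

Pooled cuts: [17, 24, 35, 39, 45, 51, 73, 77, 95, 102, 115, 125, 132, 142, 148, 155, 163, 169, 181, 183, 203, 209, 217, 228, 232, 243, 247]

Fragments:
  [0,17): 17 bp
  [17,24): 7 bp
  [24,35): 11 bp
  [35,39): 4 bp
  [39,45): 6 bp
  [45,51): 6 bp
  [51,73): 22 bp
  [73,77): 4 bp
  [77,95): 18 bp
  [95,102): 7 bp
  [102,115): 13 bp
  [115,125): 10 bp
  [125,132): 7 bp
  [132,142): 10 bp
  [142,148): 6 bp
  [148,155): 7 bp
  [155,163): 8 bp
  [163,169): 6 bp
  [169,181): 12 bp
  [181,183): 2 bp
  [183,203): 20 bp
  [203,209): 6 bp
  [209,217): 8 bp
  [217,228): 11 bp
  [228,232): 4 bp
  [232,243): 11 bp
  [243,247): 4 bp
  [247,252): 5 bp

[2,4,4,4,4,5,6,6,6,6,6,7,7,7,7,8,8,10,10,11,11,11,12,13,17,18,20,22]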